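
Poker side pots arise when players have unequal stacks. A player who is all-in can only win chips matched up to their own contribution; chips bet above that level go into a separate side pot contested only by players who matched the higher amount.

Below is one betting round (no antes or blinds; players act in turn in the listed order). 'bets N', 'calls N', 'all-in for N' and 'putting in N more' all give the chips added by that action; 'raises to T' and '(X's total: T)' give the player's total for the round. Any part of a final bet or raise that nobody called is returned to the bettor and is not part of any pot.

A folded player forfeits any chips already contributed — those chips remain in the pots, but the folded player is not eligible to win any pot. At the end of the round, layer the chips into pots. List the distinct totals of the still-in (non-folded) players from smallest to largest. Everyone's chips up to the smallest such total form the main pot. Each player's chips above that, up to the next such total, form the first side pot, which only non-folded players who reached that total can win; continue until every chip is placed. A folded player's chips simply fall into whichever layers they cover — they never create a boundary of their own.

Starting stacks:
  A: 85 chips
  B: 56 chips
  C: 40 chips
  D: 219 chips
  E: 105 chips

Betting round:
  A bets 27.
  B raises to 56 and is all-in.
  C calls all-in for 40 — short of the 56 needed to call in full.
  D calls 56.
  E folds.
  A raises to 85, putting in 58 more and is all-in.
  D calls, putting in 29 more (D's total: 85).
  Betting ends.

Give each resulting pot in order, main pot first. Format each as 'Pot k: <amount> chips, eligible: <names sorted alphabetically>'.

Pot 1: 160 chips, eligible: A, B, C, D
Pot 2: 48 chips, eligible: A, B, D
Pot 3: 58 chips, eligible: A, D

Derivation:
Contributions: A=85, B=56, C=40, D=85
Folded: E
Pot levels (distinct totals of non-folded players): 40, 56, 85
Layer 1-40: 40 each from A, B, C, D = 40*4 = 160 chips; eligible A, B, C, D
Layer 41-56: 16 each from A, B, D = 16*3 = 48 chips; eligible A, B, D
Layer 57-85: 29 each from A, D = 29*2 = 58 chips; eligible A, D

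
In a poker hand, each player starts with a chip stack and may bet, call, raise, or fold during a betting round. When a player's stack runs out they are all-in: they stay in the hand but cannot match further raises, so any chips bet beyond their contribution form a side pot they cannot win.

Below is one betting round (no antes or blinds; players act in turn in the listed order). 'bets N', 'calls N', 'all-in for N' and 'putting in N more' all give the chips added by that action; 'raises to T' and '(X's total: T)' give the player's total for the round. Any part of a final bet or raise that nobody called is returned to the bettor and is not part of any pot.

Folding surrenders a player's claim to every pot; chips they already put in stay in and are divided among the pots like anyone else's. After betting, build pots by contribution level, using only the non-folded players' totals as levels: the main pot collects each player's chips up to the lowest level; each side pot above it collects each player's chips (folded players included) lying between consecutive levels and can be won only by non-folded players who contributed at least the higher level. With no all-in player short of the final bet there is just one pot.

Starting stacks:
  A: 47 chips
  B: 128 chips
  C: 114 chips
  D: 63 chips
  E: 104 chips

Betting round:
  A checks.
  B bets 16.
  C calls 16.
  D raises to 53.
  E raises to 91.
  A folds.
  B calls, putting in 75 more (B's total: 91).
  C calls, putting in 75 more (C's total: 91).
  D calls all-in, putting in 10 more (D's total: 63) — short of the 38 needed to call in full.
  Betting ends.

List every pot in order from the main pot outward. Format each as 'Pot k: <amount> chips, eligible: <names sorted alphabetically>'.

Contributions: B=91, C=91, D=63, E=91
Folded: A
Pot levels (distinct totals of non-folded players): 63, 91
Layer 1-63: 63 each from B, C, D, E = 63*4 = 252 chips; eligible B, C, D, E
Layer 64-91: 28 each from B, C, E = 28*3 = 84 chips; eligible B, C, E

Pot 1: 252 chips, eligible: B, C, D, E
Pot 2: 84 chips, eligible: B, C, E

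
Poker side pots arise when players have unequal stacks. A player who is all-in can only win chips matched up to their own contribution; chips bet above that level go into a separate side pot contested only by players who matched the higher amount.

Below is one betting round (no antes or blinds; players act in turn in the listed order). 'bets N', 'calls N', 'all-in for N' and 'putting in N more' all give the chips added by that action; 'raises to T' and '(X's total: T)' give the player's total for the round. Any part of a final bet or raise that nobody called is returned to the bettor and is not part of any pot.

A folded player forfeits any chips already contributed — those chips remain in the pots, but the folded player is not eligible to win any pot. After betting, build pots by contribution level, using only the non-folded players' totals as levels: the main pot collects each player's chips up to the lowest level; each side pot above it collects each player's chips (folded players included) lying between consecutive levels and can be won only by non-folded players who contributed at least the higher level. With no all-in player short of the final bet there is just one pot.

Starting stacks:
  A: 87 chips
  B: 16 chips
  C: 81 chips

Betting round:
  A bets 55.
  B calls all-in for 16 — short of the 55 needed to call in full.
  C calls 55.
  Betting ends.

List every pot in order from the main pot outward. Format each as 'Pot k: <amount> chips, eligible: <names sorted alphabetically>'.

Pot 1: 48 chips, eligible: A, B, C
Pot 2: 78 chips, eligible: A, C

Derivation:
Contributions: A=55, B=16, C=55
Pot levels (distinct totals of non-folded players): 16, 55
Layer 1-16: 16 each from A, B, C = 16*3 = 48 chips; eligible A, B, C
Layer 17-55: 39 each from A, C = 39*2 = 78 chips; eligible A, C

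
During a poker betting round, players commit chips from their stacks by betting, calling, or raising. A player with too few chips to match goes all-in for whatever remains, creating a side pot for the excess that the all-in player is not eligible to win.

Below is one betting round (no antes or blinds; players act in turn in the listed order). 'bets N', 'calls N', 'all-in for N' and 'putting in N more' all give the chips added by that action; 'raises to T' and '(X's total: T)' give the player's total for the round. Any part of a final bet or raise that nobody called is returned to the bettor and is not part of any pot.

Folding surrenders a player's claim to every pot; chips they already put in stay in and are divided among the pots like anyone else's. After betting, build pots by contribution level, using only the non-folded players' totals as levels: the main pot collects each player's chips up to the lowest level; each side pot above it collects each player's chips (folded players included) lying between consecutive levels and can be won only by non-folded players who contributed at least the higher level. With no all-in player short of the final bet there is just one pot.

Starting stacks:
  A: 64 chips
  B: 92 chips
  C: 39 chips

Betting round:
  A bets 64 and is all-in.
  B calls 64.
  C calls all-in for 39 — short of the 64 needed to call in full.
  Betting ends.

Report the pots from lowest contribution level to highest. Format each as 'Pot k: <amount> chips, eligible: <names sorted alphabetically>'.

Pot 1: 117 chips, eligible: A, B, C
Pot 2: 50 chips, eligible: A, B

Derivation:
Contributions: A=64, B=64, C=39
Pot levels (distinct totals of non-folded players): 39, 64
Layer 1-39: 39 each from A, B, C = 39*3 = 117 chips; eligible A, B, C
Layer 40-64: 25 each from A, B = 25*2 = 50 chips; eligible A, B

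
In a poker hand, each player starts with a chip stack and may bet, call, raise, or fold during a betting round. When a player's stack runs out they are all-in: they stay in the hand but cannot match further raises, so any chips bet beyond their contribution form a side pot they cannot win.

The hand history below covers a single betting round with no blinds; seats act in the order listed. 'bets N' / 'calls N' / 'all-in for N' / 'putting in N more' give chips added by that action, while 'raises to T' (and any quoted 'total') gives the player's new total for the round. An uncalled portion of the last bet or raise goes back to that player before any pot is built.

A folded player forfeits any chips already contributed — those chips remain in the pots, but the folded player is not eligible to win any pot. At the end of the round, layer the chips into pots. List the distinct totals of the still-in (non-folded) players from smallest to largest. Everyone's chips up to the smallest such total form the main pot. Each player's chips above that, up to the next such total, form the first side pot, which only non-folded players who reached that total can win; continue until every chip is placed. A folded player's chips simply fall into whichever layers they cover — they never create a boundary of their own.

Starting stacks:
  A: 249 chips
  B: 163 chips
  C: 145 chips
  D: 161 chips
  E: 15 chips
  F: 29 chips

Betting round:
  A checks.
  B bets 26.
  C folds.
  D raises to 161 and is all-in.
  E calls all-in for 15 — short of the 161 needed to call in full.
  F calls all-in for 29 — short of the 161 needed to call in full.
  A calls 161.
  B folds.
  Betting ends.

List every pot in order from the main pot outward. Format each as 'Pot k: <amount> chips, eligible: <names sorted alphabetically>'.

Contributions: A=161, B=26, D=161, E=15, F=29
Folded: B, C
Pot levels (distinct totals of non-folded players): 15, 29, 161
Layer 1-15: 15 each from A, B, D, E, F = 15*5 = 75 chips; eligible A, D, E, F
Layer 16-29: A 14 + B 11 + D 14 + F 14 = 53 chips; eligible A, D, F
Layer 30-161: 132 each from A, D = 132*2 = 264 chips; eligible A, D

Pot 1: 75 chips, eligible: A, D, E, F
Pot 2: 53 chips, eligible: A, D, F
Pot 3: 264 chips, eligible: A, D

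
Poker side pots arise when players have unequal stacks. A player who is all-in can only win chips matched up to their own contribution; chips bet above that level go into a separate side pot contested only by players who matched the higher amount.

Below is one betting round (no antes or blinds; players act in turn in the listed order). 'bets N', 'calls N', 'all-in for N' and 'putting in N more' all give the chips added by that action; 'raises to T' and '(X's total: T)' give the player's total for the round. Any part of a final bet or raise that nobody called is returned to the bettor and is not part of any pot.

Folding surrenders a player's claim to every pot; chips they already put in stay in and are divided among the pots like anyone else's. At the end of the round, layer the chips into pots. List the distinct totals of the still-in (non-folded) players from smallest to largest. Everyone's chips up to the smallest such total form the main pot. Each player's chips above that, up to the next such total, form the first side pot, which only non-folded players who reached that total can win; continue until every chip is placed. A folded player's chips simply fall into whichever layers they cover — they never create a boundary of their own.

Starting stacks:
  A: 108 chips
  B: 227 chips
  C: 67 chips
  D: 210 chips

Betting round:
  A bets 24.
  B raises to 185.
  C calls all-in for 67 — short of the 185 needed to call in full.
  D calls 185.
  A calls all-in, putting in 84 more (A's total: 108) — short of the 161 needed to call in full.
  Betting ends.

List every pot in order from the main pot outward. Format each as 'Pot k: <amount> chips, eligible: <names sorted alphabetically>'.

Pot 1: 268 chips, eligible: A, B, C, D
Pot 2: 123 chips, eligible: A, B, D
Pot 3: 154 chips, eligible: B, D

Derivation:
Contributions: A=108, B=185, C=67, D=185
Pot levels (distinct totals of non-folded players): 67, 108, 185
Layer 1-67: 67 each from A, B, C, D = 67*4 = 268 chips; eligible A, B, C, D
Layer 68-108: 41 each from A, B, D = 41*3 = 123 chips; eligible A, B, D
Layer 109-185: 77 each from B, D = 77*2 = 154 chips; eligible B, D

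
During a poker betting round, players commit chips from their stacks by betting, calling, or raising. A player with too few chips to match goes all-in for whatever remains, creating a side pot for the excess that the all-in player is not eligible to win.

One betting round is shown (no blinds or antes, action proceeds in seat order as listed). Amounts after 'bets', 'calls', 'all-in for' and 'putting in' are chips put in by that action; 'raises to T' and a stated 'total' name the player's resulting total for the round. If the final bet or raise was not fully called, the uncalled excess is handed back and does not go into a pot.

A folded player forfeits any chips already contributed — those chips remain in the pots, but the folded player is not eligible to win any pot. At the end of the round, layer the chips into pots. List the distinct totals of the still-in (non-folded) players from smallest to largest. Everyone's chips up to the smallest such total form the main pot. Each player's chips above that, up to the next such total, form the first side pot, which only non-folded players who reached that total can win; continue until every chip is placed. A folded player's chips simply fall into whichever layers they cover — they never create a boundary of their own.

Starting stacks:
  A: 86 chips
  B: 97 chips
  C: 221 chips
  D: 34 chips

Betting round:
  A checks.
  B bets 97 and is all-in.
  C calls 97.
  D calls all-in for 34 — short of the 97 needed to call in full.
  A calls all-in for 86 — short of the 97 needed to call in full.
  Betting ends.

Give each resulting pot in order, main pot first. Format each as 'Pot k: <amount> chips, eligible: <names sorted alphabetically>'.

Contributions: A=86, B=97, C=97, D=34
Pot levels (distinct totals of non-folded players): 34, 86, 97
Layer 1-34: 34 each from A, B, C, D = 34*4 = 136 chips; eligible A, B, C, D
Layer 35-86: 52 each from A, B, C = 52*3 = 156 chips; eligible A, B, C
Layer 87-97: 11 each from B, C = 11*2 = 22 chips; eligible B, C

Pot 1: 136 chips, eligible: A, B, C, D
Pot 2: 156 chips, eligible: A, B, C
Pot 3: 22 chips, eligible: B, C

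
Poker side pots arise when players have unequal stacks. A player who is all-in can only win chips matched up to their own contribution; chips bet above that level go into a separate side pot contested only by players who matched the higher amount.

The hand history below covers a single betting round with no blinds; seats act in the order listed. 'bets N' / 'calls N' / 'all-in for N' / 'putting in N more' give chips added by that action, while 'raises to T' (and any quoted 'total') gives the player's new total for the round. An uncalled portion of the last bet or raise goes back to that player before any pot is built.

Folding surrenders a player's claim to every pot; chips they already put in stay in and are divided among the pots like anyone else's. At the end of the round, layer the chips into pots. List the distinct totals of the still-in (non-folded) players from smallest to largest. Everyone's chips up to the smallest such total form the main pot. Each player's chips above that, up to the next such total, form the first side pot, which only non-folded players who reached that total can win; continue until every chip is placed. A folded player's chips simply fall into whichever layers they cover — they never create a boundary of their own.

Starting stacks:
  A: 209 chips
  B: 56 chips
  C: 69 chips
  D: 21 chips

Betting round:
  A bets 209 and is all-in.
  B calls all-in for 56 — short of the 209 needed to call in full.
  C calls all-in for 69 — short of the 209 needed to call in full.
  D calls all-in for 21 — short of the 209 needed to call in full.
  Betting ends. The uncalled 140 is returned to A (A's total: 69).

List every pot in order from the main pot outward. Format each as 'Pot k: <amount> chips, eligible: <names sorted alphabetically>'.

Pot 1: 84 chips, eligible: A, B, C, D
Pot 2: 105 chips, eligible: A, B, C
Pot 3: 26 chips, eligible: A, C

Derivation:
Contributions (after 140 returned to A): A=69, B=56, C=69, D=21
Pot levels (distinct totals of non-folded players): 21, 56, 69
Layer 1-21: 21 each from A, B, C, D = 21*4 = 84 chips; eligible A, B, C, D
Layer 22-56: 35 each from A, B, C = 35*3 = 105 chips; eligible A, B, C
Layer 57-69: 13 each from A, C = 13*2 = 26 chips; eligible A, C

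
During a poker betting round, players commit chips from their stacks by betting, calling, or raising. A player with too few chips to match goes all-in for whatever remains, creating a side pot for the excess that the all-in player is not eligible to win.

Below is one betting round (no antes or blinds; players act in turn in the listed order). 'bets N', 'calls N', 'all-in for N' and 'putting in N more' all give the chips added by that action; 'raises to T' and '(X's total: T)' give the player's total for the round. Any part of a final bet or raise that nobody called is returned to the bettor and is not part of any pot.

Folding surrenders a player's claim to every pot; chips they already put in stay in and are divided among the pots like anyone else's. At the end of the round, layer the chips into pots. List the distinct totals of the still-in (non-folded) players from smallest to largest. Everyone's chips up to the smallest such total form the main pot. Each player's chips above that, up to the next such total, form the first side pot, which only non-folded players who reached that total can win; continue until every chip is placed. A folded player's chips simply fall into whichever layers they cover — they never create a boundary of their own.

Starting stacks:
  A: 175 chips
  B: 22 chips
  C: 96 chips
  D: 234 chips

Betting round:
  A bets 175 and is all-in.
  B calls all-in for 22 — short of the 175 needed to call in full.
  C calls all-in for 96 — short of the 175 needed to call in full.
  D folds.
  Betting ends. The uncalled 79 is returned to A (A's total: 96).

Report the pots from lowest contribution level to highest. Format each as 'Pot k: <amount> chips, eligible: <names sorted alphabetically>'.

Pot 1: 66 chips, eligible: A, B, C
Pot 2: 148 chips, eligible: A, C

Derivation:
Contributions (after 79 returned to A): A=96, B=22, C=96
Folded: D
Pot levels (distinct totals of non-folded players): 22, 96
Layer 1-22: 22 each from A, B, C = 22*3 = 66 chips; eligible A, B, C
Layer 23-96: 74 each from A, C = 74*2 = 148 chips; eligible A, C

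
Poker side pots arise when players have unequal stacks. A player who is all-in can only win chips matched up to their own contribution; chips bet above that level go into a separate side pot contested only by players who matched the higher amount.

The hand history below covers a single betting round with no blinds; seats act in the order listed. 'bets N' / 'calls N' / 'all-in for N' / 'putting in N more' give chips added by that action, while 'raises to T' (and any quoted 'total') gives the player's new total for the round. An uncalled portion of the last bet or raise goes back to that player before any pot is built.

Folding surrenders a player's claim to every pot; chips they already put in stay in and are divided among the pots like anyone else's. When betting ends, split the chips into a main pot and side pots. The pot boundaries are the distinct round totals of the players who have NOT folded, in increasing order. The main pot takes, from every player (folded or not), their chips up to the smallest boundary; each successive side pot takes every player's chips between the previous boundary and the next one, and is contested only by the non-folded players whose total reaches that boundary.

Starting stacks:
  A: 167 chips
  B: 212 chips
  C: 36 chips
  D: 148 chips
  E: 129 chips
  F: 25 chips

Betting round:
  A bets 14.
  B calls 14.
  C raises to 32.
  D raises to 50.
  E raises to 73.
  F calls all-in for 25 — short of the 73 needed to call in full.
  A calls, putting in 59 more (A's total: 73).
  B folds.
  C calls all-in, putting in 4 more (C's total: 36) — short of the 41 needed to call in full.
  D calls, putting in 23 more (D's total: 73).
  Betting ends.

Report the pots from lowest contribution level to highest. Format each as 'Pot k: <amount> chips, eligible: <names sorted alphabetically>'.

Pot 1: 139 chips, eligible: A, C, D, E, F
Pot 2: 44 chips, eligible: A, C, D, E
Pot 3: 111 chips, eligible: A, D, E

Derivation:
Contributions: A=73, B=14, C=36, D=73, E=73, F=25
Folded: B
Pot levels (distinct totals of non-folded players): 25, 36, 73
Layer 1-25: A 25 + B 14 + C 25 + D 25 + E 25 + F 25 = 139 chips; eligible A, C, D, E, F
Layer 26-36: 11 each from A, C, D, E = 11*4 = 44 chips; eligible A, C, D, E
Layer 37-73: 37 each from A, D, E = 37*3 = 111 chips; eligible A, D, E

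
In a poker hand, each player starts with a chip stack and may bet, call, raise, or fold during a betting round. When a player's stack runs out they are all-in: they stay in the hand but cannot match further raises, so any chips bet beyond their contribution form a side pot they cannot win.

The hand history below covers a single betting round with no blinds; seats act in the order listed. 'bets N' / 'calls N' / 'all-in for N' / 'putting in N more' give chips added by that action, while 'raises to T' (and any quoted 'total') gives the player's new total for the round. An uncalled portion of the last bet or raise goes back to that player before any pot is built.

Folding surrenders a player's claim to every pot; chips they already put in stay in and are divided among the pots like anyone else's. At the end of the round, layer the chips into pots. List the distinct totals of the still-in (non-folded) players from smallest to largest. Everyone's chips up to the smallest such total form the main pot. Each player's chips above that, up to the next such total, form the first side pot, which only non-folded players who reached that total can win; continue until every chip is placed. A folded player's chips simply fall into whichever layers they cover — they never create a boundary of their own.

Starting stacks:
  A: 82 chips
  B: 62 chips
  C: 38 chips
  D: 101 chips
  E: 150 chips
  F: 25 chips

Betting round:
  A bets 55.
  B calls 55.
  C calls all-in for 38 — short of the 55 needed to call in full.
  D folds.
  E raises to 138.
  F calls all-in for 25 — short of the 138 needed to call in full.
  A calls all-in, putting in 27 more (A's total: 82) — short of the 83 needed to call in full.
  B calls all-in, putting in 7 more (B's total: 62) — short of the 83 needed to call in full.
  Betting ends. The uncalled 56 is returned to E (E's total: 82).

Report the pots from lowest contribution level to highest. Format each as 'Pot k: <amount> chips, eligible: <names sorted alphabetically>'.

Contributions (after 56 returned to E): A=82, B=62, C=38, E=82, F=25
Folded: D
Pot levels (distinct totals of non-folded players): 25, 38, 62, 82
Layer 1-25: 25 each from A, B, C, E, F = 25*5 = 125 chips; eligible A, B, C, E, F
Layer 26-38: 13 each from A, B, C, E = 13*4 = 52 chips; eligible A, B, C, E
Layer 39-62: 24 each from A, B, E = 24*3 = 72 chips; eligible A, B, E
Layer 63-82: 20 each from A, E = 20*2 = 40 chips; eligible A, E

Pot 1: 125 chips, eligible: A, B, C, E, F
Pot 2: 52 chips, eligible: A, B, C, E
Pot 3: 72 chips, eligible: A, B, E
Pot 4: 40 chips, eligible: A, E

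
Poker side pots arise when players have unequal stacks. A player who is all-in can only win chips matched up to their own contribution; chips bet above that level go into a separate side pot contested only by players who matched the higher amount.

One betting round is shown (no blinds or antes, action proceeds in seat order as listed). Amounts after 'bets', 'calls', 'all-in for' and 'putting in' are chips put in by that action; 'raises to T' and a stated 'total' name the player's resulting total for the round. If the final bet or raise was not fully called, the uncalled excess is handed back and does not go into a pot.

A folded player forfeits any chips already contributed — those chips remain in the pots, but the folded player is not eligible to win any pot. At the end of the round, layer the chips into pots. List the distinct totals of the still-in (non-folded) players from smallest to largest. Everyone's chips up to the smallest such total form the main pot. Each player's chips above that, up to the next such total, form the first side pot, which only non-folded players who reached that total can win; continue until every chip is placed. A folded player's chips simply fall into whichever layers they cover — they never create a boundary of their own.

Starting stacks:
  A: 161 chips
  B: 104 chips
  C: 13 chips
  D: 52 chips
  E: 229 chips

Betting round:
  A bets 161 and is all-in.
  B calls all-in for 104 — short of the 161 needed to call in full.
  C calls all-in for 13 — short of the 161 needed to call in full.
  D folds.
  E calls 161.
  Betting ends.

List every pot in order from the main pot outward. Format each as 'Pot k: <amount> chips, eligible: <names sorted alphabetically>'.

Pot 1: 52 chips, eligible: A, B, C, E
Pot 2: 273 chips, eligible: A, B, E
Pot 3: 114 chips, eligible: A, E

Derivation:
Contributions: A=161, B=104, C=13, E=161
Folded: D
Pot levels (distinct totals of non-folded players): 13, 104, 161
Layer 1-13: 13 each from A, B, C, E = 13*4 = 52 chips; eligible A, B, C, E
Layer 14-104: 91 each from A, B, E = 91*3 = 273 chips; eligible A, B, E
Layer 105-161: 57 each from A, E = 57*2 = 114 chips; eligible A, E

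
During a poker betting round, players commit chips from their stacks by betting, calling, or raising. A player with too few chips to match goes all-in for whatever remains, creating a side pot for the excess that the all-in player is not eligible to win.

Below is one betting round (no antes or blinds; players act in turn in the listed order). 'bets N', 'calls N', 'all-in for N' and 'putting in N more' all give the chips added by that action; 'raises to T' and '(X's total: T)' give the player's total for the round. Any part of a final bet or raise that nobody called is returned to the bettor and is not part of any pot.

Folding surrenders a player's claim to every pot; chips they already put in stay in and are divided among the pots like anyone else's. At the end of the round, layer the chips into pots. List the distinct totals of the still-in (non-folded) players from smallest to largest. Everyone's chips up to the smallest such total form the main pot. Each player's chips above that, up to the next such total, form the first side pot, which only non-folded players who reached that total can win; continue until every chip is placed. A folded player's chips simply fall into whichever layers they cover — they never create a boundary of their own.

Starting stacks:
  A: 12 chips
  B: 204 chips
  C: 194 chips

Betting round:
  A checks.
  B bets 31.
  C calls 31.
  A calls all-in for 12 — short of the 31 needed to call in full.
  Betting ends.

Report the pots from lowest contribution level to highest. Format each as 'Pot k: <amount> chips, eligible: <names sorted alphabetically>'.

Pot 1: 36 chips, eligible: A, B, C
Pot 2: 38 chips, eligible: B, C

Derivation:
Contributions: A=12, B=31, C=31
Pot levels (distinct totals of non-folded players): 12, 31
Layer 1-12: 12 each from A, B, C = 12*3 = 36 chips; eligible A, B, C
Layer 13-31: 19 each from B, C = 19*2 = 38 chips; eligible B, C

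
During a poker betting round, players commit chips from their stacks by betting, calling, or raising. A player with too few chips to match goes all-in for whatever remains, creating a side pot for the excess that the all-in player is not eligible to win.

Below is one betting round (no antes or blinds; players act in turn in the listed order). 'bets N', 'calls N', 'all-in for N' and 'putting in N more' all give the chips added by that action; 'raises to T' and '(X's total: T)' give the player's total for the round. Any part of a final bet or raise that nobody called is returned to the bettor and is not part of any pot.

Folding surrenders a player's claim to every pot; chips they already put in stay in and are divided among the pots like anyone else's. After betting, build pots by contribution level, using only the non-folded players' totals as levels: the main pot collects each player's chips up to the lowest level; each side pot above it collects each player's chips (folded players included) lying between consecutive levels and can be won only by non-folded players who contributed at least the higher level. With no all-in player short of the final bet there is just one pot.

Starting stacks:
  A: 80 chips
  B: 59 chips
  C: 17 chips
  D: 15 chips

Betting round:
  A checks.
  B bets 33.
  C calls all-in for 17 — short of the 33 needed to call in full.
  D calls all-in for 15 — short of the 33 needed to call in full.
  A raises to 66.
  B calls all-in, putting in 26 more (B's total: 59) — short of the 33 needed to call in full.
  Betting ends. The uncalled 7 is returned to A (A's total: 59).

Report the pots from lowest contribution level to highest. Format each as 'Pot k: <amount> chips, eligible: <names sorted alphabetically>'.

Contributions (after 7 returned to A): A=59, B=59, C=17, D=15
Pot levels (distinct totals of non-folded players): 15, 17, 59
Layer 1-15: 15 each from A, B, C, D = 15*4 = 60 chips; eligible A, B, C, D
Layer 16-17: 2 each from A, B, C = 2*3 = 6 chips; eligible A, B, C
Layer 18-59: 42 each from A, B = 42*2 = 84 chips; eligible A, B

Pot 1: 60 chips, eligible: A, B, C, D
Pot 2: 6 chips, eligible: A, B, C
Pot 3: 84 chips, eligible: A, B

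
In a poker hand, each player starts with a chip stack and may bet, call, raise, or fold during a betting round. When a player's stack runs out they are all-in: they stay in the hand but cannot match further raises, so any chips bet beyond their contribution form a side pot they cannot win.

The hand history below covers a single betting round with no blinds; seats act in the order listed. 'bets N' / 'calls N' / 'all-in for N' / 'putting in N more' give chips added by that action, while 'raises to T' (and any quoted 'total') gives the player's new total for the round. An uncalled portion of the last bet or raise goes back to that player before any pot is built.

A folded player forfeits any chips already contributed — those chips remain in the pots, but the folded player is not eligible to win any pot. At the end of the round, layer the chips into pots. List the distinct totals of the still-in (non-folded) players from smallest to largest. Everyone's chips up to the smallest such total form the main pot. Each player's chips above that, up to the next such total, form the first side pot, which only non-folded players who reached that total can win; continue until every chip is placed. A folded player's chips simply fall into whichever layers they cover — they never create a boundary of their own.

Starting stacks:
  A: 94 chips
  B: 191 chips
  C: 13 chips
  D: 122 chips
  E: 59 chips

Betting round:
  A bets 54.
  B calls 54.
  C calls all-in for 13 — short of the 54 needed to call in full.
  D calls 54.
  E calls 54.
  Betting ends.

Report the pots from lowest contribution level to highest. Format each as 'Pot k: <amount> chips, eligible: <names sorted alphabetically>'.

Pot 1: 65 chips, eligible: A, B, C, D, E
Pot 2: 164 chips, eligible: A, B, D, E

Derivation:
Contributions: A=54, B=54, C=13, D=54, E=54
Pot levels (distinct totals of non-folded players): 13, 54
Layer 1-13: 13 each from A, B, C, D, E = 13*5 = 65 chips; eligible A, B, C, D, E
Layer 14-54: 41 each from A, B, D, E = 41*4 = 164 chips; eligible A, B, D, E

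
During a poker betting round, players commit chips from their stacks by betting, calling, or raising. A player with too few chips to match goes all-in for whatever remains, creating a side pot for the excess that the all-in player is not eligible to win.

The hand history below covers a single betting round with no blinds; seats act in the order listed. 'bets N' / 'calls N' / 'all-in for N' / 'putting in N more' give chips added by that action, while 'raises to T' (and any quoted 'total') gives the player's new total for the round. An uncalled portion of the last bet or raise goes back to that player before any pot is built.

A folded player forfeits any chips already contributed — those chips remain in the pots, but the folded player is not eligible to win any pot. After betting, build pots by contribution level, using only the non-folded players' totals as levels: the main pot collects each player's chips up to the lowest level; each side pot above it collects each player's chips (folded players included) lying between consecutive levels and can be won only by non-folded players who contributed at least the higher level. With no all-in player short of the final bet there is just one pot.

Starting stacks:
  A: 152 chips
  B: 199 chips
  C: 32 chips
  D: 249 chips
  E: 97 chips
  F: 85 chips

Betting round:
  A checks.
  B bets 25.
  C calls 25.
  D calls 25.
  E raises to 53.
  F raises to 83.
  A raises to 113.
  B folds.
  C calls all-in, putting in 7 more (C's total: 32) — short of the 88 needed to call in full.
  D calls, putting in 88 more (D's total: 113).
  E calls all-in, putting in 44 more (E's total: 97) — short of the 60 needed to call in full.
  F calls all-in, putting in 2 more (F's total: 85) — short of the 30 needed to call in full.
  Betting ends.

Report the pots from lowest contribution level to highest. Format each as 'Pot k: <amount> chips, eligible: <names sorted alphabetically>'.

Contributions: A=113, B=25, C=32, D=113, E=97, F=85
Folded: B
Pot levels (distinct totals of non-folded players): 32, 85, 97, 113
Layer 1-32: A 32 + B 25 + C 32 + D 32 + E 32 + F 32 = 185 chips; eligible A, C, D, E, F
Layer 33-85: 53 each from A, D, E, F = 53*4 = 212 chips; eligible A, D, E, F
Layer 86-97: 12 each from A, D, E = 12*3 = 36 chips; eligible A, D, E
Layer 98-113: 16 each from A, D = 16*2 = 32 chips; eligible A, D

Pot 1: 185 chips, eligible: A, C, D, E, F
Pot 2: 212 chips, eligible: A, D, E, F
Pot 3: 36 chips, eligible: A, D, E
Pot 4: 32 chips, eligible: A, D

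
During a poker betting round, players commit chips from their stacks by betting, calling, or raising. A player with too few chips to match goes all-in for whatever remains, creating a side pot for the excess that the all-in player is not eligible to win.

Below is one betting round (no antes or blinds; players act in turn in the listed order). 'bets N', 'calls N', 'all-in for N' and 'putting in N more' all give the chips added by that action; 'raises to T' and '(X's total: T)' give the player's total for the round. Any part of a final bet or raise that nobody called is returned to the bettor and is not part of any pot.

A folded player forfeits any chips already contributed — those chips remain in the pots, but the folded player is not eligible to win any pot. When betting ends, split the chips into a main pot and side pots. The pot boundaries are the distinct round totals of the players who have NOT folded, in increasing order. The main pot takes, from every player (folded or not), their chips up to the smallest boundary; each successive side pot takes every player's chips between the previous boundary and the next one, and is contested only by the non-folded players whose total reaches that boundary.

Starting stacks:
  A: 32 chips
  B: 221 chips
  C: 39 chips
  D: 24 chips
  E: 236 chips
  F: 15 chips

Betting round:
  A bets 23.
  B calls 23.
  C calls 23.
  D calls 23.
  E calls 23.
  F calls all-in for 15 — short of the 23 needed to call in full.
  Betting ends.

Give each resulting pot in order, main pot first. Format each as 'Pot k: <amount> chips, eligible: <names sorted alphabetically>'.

Pot 1: 90 chips, eligible: A, B, C, D, E, F
Pot 2: 40 chips, eligible: A, B, C, D, E

Derivation:
Contributions: A=23, B=23, C=23, D=23, E=23, F=15
Pot levels (distinct totals of non-folded players): 15, 23
Layer 1-15: 15 each from A, B, C, D, E, F = 15*6 = 90 chips; eligible A, B, C, D, E, F
Layer 16-23: 8 each from A, B, C, D, E = 8*5 = 40 chips; eligible A, B, C, D, E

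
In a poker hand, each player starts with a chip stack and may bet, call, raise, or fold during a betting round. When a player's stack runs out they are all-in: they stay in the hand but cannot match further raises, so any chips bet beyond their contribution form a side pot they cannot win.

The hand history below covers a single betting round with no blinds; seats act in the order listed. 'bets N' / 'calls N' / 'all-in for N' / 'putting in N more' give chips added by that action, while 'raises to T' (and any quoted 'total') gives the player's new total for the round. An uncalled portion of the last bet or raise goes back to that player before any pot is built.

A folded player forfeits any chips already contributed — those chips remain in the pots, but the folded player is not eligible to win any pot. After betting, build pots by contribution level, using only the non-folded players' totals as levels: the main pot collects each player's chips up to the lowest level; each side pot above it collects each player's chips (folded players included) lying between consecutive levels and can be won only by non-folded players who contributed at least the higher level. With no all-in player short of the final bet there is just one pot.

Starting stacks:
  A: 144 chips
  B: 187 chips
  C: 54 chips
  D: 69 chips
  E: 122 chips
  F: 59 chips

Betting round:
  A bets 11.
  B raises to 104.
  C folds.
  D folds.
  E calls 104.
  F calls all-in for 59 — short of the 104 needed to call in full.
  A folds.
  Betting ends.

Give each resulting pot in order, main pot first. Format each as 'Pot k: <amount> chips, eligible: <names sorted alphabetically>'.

Contributions: A=11, B=104, E=104, F=59
Folded: A, C, D
Pot levels (distinct totals of non-folded players): 59, 104
Layer 1-59: A 11 + B 59 + E 59 + F 59 = 188 chips; eligible B, E, F
Layer 60-104: 45 each from B, E = 45*2 = 90 chips; eligible B, E

Pot 1: 188 chips, eligible: B, E, F
Pot 2: 90 chips, eligible: B, E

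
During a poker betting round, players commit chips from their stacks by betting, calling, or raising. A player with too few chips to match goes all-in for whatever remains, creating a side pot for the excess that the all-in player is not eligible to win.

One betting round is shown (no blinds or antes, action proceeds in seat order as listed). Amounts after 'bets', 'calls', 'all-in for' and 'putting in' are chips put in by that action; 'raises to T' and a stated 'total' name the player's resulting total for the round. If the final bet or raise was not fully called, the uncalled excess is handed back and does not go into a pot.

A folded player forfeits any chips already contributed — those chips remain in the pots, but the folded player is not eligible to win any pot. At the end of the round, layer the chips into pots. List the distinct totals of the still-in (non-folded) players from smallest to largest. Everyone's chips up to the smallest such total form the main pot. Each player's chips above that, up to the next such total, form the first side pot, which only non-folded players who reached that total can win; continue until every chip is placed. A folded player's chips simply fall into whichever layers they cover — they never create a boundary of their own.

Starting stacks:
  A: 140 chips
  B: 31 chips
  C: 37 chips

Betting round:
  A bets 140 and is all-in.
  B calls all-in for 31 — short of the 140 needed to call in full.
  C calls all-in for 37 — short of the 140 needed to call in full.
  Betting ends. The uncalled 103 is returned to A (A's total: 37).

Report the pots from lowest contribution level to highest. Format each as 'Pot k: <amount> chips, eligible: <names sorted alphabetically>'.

Contributions (after 103 returned to A): A=37, B=31, C=37
Pot levels (distinct totals of non-folded players): 31, 37
Layer 1-31: 31 each from A, B, C = 31*3 = 93 chips; eligible A, B, C
Layer 32-37: 6 each from A, C = 6*2 = 12 chips; eligible A, C

Pot 1: 93 chips, eligible: A, B, C
Pot 2: 12 chips, eligible: A, C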